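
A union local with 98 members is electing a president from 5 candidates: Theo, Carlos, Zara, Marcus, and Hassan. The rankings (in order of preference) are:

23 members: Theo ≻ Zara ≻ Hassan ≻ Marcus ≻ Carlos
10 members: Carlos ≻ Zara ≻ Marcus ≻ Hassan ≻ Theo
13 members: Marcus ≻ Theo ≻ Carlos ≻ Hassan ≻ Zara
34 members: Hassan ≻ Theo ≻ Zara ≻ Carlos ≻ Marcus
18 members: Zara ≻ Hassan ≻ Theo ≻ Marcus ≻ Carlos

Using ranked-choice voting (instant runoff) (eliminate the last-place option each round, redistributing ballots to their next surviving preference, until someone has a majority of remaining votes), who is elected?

Hassan

Round 1: Theo 23, Carlos 10, Zara 18, Marcus 13, Hassan 34. Eliminate Carlos.
Round 2: Theo 23, Zara 28, Marcus 13, Hassan 34. Eliminate Marcus.
Round 3: Theo 36, Zara 28, Hassan 34. Eliminate Zara.
Round 4: Theo 36, Hassan 62. Hassan has a majority.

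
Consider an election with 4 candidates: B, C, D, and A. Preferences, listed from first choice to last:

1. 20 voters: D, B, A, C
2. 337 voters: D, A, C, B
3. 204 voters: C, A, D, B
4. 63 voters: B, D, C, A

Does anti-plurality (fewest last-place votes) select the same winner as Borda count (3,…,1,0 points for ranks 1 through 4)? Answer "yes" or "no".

Anti-plurality — last-place votes: B 541, C 20, D 0, A 63. Winner: D.
Borda — scores: B 229, C 1012, D 1401, A 1102. Winner: D.
The two methods agree.

yes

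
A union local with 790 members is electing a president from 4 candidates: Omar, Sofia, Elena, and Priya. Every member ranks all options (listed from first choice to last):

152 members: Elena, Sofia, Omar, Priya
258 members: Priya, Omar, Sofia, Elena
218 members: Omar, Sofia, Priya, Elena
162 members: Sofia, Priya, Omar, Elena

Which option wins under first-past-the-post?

First-place votes: Omar 218, Sofia 162, Elena 152, Priya 258.
Priya has the most first-place votes.

Priya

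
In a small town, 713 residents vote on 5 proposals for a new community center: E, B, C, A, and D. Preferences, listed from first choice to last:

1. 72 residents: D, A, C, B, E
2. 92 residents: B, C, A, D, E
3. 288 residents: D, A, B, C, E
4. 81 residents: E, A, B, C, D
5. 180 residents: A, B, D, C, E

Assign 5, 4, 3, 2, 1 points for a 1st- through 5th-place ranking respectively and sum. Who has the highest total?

A

E: 72·1 + 92·1 + 288·1 + 81·5 + 180·1 = 1037
B: 72·2 + 92·5 + 288·3 + 81·3 + 180·4 = 2431
C: 72·3 + 92·4 + 288·2 + 81·2 + 180·2 = 1682
A: 72·4 + 92·3 + 288·4 + 81·4 + 180·5 = 2940
D: 72·5 + 92·2 + 288·5 + 81·1 + 180·3 = 2605
A has the highest Borda score (2940).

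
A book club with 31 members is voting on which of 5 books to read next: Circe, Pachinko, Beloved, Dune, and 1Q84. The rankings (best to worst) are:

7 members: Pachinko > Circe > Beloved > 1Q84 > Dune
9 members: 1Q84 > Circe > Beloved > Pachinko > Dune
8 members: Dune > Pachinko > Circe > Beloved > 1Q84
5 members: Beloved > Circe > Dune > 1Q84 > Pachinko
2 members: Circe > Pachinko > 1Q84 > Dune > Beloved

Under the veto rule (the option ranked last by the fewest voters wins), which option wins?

Circe

Last-place votes: Circe 0, Pachinko 5, Beloved 2, Dune 16, 1Q84 8.
Circe is ranked last by the fewest voters, so Circe wins.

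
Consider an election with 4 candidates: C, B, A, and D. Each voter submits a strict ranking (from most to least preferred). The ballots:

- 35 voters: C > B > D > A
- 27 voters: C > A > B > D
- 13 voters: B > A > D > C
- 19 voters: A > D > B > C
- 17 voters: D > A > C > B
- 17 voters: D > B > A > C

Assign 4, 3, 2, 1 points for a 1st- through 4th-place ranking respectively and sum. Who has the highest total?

C

C: 35·4 + 27·4 + 13·1 + 19·1 + 17·2 + 17·1 = 331
B: 35·3 + 27·2 + 13·4 + 19·2 + 17·1 + 17·3 = 317
A: 35·1 + 27·3 + 13·3 + 19·4 + 17·3 + 17·2 = 316
D: 35·2 + 27·1 + 13·2 + 19·3 + 17·4 + 17·4 = 316
C has the highest Borda score (331).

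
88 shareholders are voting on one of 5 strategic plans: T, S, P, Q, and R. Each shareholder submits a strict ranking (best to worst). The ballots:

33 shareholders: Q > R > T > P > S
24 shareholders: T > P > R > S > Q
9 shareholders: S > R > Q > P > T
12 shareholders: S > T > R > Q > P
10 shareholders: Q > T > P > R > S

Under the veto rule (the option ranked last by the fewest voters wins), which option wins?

R

Last-place votes: T 9, S 43, P 12, Q 24, R 0.
R is ranked last by the fewest voters, so R wins.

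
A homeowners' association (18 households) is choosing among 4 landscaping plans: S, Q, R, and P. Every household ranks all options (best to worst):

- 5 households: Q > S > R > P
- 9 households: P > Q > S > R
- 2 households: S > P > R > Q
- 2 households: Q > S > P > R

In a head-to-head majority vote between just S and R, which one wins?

Voters preferring S to R: 18; preferring R to S: 0.
S wins the head-to-head.

S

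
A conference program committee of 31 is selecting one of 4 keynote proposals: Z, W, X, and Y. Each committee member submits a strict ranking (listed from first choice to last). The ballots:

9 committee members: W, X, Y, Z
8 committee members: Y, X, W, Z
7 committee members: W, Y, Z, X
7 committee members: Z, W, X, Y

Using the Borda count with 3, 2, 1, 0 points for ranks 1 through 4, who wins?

W

Z: 9·0 + 8·0 + 7·1 + 7·3 = 28
W: 9·3 + 8·1 + 7·3 + 7·2 = 70
X: 9·2 + 8·2 + 7·0 + 7·1 = 41
Y: 9·1 + 8·3 + 7·2 + 7·0 = 47
W has the highest Borda score (70).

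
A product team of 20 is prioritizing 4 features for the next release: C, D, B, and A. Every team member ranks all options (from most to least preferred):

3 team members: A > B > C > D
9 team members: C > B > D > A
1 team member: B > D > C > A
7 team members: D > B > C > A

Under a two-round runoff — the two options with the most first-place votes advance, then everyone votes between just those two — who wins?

Round 1 first-place votes: C 9, D 7, B 1, A 3.
C and D advance.
Runoff: C is preferred to D by 12 voters; D by 8.
C wins the runoff.

C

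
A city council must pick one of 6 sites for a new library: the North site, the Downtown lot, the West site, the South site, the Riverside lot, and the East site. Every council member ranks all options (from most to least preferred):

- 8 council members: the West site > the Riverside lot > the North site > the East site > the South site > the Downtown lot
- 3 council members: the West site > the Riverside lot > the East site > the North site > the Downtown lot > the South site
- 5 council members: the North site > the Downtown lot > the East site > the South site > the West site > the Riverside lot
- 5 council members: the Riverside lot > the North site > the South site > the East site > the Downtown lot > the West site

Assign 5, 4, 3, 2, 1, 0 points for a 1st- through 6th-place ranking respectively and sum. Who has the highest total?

the North site: 8·3 + 3·2 + 5·5 + 5·4 = 75
the Downtown lot: 8·0 + 3·1 + 5·4 + 5·1 = 28
the West site: 8·5 + 3·5 + 5·1 + 5·0 = 60
the South site: 8·1 + 3·0 + 5·2 + 5·3 = 33
the Riverside lot: 8·4 + 3·4 + 5·0 + 5·5 = 69
the East site: 8·2 + 3·3 + 5·3 + 5·2 = 50
the North site has the highest Borda score (75).

the North site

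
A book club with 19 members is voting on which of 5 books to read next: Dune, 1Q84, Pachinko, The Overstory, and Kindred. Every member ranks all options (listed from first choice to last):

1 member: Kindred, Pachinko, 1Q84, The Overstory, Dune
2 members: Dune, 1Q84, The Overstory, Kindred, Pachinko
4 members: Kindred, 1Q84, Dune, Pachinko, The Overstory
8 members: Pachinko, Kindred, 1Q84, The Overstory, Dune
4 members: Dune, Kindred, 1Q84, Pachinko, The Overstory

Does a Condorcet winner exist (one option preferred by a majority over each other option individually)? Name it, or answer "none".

Kindred

Kindred vs Dune: 13–6 for Kindred.
Kindred vs 1Q84: 17–2 for Kindred.
Kindred vs Pachinko: 11–8 for Kindred.
Kindred vs The Overstory: 17–2 for Kindred.
Kindred beats every other option head-to-head.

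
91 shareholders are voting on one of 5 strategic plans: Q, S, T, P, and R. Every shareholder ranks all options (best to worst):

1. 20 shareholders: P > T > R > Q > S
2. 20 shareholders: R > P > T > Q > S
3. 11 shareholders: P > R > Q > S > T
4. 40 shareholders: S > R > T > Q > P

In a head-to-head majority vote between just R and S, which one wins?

R

Voters preferring R to S: 51; preferring S to R: 40.
R wins the head-to-head.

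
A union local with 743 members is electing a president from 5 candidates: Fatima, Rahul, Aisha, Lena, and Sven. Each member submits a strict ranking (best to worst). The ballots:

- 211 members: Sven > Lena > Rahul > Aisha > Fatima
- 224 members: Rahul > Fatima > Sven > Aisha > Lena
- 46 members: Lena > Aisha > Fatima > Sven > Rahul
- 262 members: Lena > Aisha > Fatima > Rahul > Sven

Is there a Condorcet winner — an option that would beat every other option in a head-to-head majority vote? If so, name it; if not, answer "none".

none

Checking pairwise contests:
Rahul beats Fatima 435–308.
Lena beats Rahul 519–224.
Rahul beats Aisha 435–308.
Sven beats Lena 435–308.
Fatima beats Sven 532–211.
Every option loses at least one head-to-head, so there is no Condorcet winner.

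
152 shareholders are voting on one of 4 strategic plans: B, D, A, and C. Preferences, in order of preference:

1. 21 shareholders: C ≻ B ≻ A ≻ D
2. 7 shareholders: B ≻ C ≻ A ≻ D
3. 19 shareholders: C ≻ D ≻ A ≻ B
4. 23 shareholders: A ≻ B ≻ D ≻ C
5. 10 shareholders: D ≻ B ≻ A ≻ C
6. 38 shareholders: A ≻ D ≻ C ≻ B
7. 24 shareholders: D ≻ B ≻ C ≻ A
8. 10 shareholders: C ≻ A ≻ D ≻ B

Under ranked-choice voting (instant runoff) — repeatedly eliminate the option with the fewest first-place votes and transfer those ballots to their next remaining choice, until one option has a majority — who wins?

C

Round 1: B 7, D 34, A 61, C 50. Eliminate B.
Round 2: D 34, A 61, C 57. Eliminate D.
Round 3: A 71, C 81. C has a majority.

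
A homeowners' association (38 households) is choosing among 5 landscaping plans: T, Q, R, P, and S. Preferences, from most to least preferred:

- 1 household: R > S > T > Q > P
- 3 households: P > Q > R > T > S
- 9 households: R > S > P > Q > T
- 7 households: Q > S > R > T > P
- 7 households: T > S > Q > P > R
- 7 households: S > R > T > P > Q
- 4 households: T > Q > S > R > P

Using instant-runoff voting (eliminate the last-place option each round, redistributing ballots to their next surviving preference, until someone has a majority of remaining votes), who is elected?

R

Round 1: T 11, Q 7, R 10, P 3, S 7. Eliminate P.
Round 2: T 11, Q 10, R 10, S 7. Eliminate S.
Round 3: T 11, Q 10, R 17. Eliminate Q.
Round 4: T 11, R 27. R has a majority.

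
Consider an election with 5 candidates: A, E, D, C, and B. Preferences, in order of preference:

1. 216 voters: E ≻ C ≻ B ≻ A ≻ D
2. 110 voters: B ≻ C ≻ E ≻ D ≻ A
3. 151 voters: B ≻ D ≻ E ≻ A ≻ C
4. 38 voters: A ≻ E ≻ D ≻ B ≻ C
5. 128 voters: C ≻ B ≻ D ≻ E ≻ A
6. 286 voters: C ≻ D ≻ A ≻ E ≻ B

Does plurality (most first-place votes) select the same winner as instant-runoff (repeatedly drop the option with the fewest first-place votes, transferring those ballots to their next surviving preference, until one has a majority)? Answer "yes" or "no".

yes

Plurality — first-place votes: A 38, E 216, D 0, C 414, B 261. Winner: C.
Instant-runoff — R1 A 38, E 216, D 0, C 414, B 261 (D out); R2 A 38, E 216, C 414, B 261 (A out); R3 E 254, C 414, B 261 (E out); R4 C 630, B 299 (C winner). Winner: C.
The two methods agree.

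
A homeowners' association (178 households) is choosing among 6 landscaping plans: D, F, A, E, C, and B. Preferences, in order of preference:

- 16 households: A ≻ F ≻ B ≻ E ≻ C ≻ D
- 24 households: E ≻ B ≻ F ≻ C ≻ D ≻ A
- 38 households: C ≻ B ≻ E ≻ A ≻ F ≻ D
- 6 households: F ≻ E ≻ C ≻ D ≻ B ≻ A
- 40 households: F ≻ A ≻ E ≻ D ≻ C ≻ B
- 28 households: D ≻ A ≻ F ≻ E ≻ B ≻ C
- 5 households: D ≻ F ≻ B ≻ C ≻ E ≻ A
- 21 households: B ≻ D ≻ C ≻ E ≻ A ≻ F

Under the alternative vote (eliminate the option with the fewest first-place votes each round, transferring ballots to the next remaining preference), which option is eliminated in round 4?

C

Round 1: D 33, F 46, A 16, E 24, C 38, B 21. Eliminate A.
Round 2: D 33, F 62, E 24, C 38, B 21. Eliminate B.
Round 3: D 54, F 62, E 24, C 38. Eliminate E.
Round 4: D 54, F 86, C 38. Eliminate C.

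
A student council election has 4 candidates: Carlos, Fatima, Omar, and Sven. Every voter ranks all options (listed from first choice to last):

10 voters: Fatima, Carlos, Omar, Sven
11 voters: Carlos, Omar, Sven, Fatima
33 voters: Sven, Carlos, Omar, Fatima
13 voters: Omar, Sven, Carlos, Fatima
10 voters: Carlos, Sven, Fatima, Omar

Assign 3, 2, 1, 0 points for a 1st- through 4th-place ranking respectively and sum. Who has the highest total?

Carlos: 10·2 + 11·3 + 33·2 + 13·1 + 10·3 = 162
Fatima: 10·3 + 11·0 + 33·0 + 13·0 + 10·1 = 40
Omar: 10·1 + 11·2 + 33·1 + 13·3 + 10·0 = 104
Sven: 10·0 + 11·1 + 33·3 + 13·2 + 10·2 = 156
Carlos has the highest Borda score (162).

Carlos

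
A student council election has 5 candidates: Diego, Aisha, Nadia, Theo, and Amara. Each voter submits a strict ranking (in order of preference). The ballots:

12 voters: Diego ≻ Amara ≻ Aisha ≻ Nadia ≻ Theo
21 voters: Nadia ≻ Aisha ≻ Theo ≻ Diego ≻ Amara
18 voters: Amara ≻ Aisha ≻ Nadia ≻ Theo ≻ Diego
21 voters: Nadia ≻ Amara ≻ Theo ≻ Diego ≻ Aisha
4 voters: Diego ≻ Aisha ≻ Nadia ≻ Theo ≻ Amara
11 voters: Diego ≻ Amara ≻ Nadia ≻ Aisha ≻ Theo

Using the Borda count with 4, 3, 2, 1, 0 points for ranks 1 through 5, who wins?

Diego: 12·4 + 21·1 + 18·0 + 21·1 + 4·4 + 11·4 = 150
Aisha: 12·2 + 21·3 + 18·3 + 21·0 + 4·3 + 11·1 = 164
Nadia: 12·1 + 21·4 + 18·2 + 21·4 + 4·2 + 11·2 = 246
Theo: 12·0 + 21·2 + 18·1 + 21·2 + 4·1 + 11·0 = 106
Amara: 12·3 + 21·0 + 18·4 + 21·3 + 4·0 + 11·3 = 204
Nadia has the highest Borda score (246).

Nadia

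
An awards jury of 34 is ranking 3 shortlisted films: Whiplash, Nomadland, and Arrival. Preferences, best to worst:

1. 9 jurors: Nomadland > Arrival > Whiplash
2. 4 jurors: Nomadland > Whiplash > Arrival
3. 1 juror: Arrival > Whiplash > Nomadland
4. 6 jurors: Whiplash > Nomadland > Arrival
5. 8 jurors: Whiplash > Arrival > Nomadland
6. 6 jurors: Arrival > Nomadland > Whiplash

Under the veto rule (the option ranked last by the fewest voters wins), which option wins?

Nomadland

Last-place votes: Whiplash 15, Nomadland 9, Arrival 10.
Nomadland is ranked last by the fewest voters, so Nomadland wins.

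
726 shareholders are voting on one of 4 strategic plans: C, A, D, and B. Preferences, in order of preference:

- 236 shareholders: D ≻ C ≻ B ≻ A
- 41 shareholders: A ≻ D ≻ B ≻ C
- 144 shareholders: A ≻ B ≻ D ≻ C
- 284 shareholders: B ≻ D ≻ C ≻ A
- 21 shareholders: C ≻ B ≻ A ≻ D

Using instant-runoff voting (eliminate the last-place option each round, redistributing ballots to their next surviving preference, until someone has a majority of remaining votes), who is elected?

B

Round 1: C 21, A 185, D 236, B 284. Eliminate C.
Round 2: A 185, D 236, B 305. Eliminate A.
Round 3: D 277, B 449. B has a majority.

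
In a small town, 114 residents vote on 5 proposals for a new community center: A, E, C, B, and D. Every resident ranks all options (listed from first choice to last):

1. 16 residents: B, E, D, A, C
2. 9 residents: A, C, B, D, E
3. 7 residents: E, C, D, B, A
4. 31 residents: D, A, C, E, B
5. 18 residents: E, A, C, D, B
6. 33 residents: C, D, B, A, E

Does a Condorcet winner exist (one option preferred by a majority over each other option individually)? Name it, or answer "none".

none

Checking pairwise contests:
D beats A 87–27.
A beats E 73–41.
A beats C 74–40.
A beats B 58–56.
C beats D 67–47.
Every option loses at least one head-to-head, so there is no Condorcet winner.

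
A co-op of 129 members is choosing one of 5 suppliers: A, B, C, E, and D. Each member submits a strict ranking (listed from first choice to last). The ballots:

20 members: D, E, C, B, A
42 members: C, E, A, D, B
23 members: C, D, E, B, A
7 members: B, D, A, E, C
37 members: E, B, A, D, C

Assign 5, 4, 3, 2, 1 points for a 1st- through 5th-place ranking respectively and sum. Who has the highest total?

E

A: 20·1 + 42·3 + 23·1 + 7·3 + 37·3 = 301
B: 20·2 + 42·1 + 23·2 + 7·5 + 37·4 = 311
C: 20·3 + 42·5 + 23·5 + 7·1 + 37·1 = 429
E: 20·4 + 42·4 + 23·3 + 7·2 + 37·5 = 516
D: 20·5 + 42·2 + 23·4 + 7·4 + 37·2 = 378
E has the highest Borda score (516).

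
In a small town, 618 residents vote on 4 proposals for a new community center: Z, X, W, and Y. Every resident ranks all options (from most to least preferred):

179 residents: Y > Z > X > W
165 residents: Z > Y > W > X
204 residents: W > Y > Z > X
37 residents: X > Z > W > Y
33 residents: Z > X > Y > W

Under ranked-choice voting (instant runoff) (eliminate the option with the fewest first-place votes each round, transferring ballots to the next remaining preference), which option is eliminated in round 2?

Round 1: Z 198, X 37, W 204, Y 179. Eliminate X.
Round 2: Z 235, W 204, Y 179. Eliminate Y.

Y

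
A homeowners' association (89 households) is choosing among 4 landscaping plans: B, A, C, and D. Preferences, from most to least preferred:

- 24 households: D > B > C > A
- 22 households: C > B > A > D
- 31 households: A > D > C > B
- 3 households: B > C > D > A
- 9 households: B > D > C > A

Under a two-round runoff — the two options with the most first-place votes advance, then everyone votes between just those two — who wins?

Round 1 first-place votes: B 12, A 31, C 22, D 24.
A and D advance.
Runoff: A is preferred to D by 53 voters; D by 36.
A wins the runoff.

A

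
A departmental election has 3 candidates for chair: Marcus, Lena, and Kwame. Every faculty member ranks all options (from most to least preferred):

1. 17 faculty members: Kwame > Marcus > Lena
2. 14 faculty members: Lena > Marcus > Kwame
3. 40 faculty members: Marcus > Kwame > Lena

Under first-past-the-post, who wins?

First-place votes: Marcus 40, Lena 14, Kwame 17.
Marcus has the most first-place votes.

Marcus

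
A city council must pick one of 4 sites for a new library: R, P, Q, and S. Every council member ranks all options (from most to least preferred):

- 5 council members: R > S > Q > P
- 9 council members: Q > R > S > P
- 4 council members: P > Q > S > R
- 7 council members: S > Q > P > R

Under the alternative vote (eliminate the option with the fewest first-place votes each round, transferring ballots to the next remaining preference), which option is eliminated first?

P

Round 1: R 5, P 4, Q 9, S 7. Eliminate P.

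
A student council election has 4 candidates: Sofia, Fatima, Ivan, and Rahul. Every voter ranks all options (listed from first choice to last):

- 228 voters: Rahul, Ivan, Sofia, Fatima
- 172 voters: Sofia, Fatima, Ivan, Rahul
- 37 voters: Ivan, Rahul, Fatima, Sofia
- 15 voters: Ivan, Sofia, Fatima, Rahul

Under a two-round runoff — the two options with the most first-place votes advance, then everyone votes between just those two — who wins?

Rahul

Round 1 first-place votes: Sofia 172, Fatima 0, Ivan 52, Rahul 228.
Rahul and Sofia advance.
Runoff: Rahul is preferred to Sofia by 265 voters; Sofia by 187.
Rahul wins the runoff.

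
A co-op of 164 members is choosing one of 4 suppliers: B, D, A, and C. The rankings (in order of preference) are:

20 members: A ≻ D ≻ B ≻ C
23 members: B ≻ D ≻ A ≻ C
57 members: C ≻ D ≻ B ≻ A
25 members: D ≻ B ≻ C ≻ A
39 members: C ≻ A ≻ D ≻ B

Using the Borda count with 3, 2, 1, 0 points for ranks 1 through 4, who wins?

B: 20·1 + 23·3 + 57·1 + 25·2 + 39·0 = 196
D: 20·2 + 23·2 + 57·2 + 25·3 + 39·1 = 314
A: 20·3 + 23·1 + 57·0 + 25·0 + 39·2 = 161
C: 20·0 + 23·0 + 57·3 + 25·1 + 39·3 = 313
D has the highest Borda score (314).

D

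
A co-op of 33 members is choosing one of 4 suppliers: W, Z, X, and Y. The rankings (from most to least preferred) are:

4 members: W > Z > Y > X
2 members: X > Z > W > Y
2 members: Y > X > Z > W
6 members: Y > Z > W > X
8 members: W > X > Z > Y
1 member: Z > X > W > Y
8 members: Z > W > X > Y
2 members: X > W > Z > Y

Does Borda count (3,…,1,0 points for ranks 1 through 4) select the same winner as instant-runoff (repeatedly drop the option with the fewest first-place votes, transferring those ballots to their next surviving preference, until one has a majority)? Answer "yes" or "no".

no

Borda — scores: W 65, Z 63, X 42, Y 28. Winner: W.
Instant-runoff — R1 W 12, Z 9, X 4, Y 8 (X out); R2 W 14, Z 11, Y 8 (Y out); R3 W 14, Z 19 (Z winner). Winner: Z.
The two methods disagree.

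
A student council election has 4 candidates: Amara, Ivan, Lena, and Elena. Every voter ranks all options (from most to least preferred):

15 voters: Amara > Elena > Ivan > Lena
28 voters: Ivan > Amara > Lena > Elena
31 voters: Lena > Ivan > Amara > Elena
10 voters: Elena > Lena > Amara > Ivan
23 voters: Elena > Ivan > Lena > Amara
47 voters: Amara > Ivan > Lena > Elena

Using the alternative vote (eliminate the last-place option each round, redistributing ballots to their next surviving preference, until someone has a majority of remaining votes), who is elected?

Amara

Round 1: Amara 62, Ivan 28, Lena 31, Elena 33. Eliminate Ivan.
Round 2: Amara 90, Lena 31, Elena 33. Amara has a majority.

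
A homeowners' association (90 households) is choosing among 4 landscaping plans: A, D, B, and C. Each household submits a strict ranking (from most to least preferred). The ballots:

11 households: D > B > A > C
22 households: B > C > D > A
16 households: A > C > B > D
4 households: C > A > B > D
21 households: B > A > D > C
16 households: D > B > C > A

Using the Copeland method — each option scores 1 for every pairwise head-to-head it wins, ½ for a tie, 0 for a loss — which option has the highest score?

A: beats C; loses to D and B → score 1.
D: beats A and C; loses to B → score 2.
B: beats A, D, and C → score 3.
C: loses to A, D, and B → score 0.
B has the best pairwise record.

B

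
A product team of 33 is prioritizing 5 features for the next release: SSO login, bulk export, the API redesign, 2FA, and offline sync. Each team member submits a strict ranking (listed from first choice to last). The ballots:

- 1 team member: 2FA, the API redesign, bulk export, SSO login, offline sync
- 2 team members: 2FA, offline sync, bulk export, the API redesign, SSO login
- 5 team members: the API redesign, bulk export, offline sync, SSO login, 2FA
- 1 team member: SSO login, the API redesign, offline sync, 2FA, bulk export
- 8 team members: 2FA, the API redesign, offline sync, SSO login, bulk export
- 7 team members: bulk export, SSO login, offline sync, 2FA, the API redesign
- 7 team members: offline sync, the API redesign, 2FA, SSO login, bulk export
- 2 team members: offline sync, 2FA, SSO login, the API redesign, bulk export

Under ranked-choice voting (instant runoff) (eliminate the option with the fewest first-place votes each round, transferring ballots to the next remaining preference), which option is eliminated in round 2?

the API redesign

Round 1: SSO login 1, bulk export 7, the API redesign 5, 2FA 11, offline sync 9. Eliminate SSO login.
Round 2: bulk export 7, the API redesign 6, 2FA 11, offline sync 9. Eliminate the API redesign.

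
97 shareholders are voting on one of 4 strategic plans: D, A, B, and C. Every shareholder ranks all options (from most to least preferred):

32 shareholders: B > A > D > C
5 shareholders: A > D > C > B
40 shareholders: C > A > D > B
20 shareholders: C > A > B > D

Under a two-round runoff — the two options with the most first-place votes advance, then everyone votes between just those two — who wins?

Round 1 first-place votes: D 0, A 5, B 32, C 60.
C and B advance.
Runoff: C is preferred to B by 65 voters; B by 32.
C wins the runoff.

C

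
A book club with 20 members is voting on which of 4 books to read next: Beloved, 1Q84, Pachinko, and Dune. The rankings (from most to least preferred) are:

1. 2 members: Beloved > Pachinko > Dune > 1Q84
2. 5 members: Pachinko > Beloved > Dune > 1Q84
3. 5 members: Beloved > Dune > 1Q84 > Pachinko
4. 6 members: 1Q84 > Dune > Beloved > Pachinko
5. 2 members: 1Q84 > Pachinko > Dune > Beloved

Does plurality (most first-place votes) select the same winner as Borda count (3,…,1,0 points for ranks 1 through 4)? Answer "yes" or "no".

no

Plurality — first-place votes: Beloved 7, 1Q84 8, Pachinko 5, Dune 0. Winner: 1Q84.
Borda — scores: Beloved 37, 1Q84 29, Pachinko 23, Dune 31. Winner: Beloved.
The two methods disagree.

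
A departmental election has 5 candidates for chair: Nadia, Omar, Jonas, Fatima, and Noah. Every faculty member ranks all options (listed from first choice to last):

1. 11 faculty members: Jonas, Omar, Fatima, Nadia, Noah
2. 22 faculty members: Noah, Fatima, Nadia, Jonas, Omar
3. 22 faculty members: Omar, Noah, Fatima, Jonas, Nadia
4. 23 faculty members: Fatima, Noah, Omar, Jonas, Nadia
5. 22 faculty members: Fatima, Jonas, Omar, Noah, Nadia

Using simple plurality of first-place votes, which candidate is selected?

First-place votes: Nadia 0, Omar 22, Jonas 11, Fatima 45, Noah 22.
Fatima has the most first-place votes.

Fatima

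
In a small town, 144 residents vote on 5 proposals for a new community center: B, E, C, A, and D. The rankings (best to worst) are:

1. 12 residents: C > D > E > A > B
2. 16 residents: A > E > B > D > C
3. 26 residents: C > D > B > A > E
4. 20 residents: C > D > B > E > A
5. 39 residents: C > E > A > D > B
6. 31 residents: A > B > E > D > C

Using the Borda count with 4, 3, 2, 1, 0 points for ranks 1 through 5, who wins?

B: 12·0 + 16·2 + 26·2 + 20·2 + 39·0 + 31·3 = 217
E: 12·2 + 16·3 + 26·0 + 20·1 + 39·3 + 31·2 = 271
C: 12·4 + 16·0 + 26·4 + 20·4 + 39·4 + 31·0 = 388
A: 12·1 + 16·4 + 26·1 + 20·0 + 39·2 + 31·4 = 304
D: 12·3 + 16·1 + 26·3 + 20·3 + 39·1 + 31·1 = 260
C has the highest Borda score (388).

C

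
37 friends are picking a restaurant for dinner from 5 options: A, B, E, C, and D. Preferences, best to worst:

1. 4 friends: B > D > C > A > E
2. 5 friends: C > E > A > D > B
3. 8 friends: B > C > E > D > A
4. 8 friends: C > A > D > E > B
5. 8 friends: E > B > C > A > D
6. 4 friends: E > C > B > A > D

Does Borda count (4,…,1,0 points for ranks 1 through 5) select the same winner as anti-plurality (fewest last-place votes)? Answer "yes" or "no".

yes

Borda — scores: A 50, B 80, E 87, C 112, D 41. Winner: C.
Anti-plurality — last-place votes: A 8, B 13, E 4, C 0, D 12. Winner: C.
The two methods agree.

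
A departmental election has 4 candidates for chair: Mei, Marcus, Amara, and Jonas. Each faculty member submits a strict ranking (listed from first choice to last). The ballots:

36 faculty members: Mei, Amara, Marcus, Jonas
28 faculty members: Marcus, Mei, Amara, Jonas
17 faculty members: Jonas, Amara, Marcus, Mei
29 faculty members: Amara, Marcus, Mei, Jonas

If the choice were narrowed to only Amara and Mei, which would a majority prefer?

Mei

Voters preferring Amara to Mei: 46; preferring Mei to Amara: 64.
Mei wins the head-to-head.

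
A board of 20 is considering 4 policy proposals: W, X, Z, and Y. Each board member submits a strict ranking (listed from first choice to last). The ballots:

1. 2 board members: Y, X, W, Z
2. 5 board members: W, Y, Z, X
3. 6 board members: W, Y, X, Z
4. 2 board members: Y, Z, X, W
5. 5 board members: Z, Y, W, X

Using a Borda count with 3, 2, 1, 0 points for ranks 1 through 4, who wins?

Y

W: 2·1 + 5·3 + 6·3 + 2·0 + 5·1 = 40
X: 2·2 + 5·0 + 6·1 + 2·1 + 5·0 = 12
Z: 2·0 + 5·1 + 6·0 + 2·2 + 5·3 = 24
Y: 2·3 + 5·2 + 6·2 + 2·3 + 5·2 = 44
Y has the highest Borda score (44).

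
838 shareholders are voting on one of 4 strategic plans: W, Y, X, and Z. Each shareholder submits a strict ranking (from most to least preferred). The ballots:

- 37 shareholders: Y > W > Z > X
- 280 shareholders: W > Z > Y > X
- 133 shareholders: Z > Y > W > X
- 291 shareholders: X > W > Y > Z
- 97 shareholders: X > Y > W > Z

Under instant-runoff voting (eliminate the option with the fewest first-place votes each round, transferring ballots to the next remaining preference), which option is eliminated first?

Y

Round 1: W 280, Y 37, X 388, Z 133. Eliminate Y.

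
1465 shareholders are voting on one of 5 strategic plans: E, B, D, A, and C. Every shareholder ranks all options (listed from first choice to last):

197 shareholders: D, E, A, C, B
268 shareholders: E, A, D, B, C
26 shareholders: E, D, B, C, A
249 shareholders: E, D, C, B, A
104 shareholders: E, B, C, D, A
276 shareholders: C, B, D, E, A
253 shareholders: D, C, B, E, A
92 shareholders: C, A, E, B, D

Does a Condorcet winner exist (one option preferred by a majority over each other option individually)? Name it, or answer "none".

E

E vs B: 936–529 for E.
E vs D: 739–726 for E.
E vs A: 1373–92 for E.
E vs C: 844–621 for E.
E beats every other option head-to-head.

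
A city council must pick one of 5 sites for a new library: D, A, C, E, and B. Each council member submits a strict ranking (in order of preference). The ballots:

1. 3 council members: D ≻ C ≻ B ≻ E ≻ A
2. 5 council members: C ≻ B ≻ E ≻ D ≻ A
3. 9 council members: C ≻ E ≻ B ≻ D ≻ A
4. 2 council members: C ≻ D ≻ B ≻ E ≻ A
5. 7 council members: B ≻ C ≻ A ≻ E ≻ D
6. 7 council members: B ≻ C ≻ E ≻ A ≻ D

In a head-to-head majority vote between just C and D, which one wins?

C

Voters preferring C to D: 30; preferring D to C: 3.
C wins the head-to-head.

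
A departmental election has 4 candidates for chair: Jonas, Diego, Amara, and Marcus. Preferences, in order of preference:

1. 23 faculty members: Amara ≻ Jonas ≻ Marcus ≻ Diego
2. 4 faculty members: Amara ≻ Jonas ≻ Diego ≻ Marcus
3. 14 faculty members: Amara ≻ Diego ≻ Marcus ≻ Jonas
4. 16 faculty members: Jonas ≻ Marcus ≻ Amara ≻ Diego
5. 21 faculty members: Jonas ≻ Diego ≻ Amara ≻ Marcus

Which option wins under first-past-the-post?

First-place votes: Jonas 37, Diego 0, Amara 41, Marcus 0.
Amara has the most first-place votes.

Amara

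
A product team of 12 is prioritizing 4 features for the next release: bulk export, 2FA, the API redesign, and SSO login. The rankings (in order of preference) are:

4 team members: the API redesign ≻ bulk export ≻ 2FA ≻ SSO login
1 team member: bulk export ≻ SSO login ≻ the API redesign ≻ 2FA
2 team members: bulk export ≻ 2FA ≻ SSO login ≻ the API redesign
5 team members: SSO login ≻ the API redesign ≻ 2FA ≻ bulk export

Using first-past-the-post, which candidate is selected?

First-place votes: bulk export 3, 2FA 0, the API redesign 4, SSO login 5.
SSO login has the most first-place votes.

SSO login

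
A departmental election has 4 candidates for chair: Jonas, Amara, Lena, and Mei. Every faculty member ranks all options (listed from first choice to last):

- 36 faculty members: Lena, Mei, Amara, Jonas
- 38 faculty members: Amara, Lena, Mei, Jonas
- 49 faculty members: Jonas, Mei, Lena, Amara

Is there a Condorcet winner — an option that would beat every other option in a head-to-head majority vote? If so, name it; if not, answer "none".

Lena vs Jonas: 74–49 for Lena.
Lena vs Amara: 85–38 for Lena.
Lena vs Mei: 74–49 for Lena.
Lena beats every other option head-to-head.

Lena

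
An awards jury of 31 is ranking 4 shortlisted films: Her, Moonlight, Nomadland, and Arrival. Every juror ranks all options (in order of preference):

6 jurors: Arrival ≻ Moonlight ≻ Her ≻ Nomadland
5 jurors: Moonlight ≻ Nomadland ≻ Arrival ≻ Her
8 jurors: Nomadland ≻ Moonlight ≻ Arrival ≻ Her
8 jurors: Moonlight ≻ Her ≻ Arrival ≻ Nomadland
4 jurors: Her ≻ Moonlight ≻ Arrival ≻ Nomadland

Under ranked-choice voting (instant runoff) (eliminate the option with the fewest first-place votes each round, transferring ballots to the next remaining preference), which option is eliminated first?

Her

Round 1: Her 4, Moonlight 13, Nomadland 8, Arrival 6. Eliminate Her.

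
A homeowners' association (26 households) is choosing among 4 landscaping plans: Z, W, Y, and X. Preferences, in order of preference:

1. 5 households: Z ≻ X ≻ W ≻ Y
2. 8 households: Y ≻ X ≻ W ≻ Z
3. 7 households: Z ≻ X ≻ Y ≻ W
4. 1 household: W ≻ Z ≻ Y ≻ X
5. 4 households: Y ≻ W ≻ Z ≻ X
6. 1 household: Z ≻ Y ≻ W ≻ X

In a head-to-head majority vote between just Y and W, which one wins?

Voters preferring Y to W: 20; preferring W to Y: 6.
Y wins the head-to-head.

Y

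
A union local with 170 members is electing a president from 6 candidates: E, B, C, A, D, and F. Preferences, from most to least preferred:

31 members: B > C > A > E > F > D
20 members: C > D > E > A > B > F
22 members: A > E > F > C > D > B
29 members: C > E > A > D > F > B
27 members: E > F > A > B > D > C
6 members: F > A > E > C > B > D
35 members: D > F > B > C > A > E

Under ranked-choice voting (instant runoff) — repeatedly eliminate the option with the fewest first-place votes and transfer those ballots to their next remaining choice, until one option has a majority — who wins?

Round 1: E 27, B 31, C 49, A 22, D 35, F 6. Eliminate F.
Round 2: E 27, B 31, C 49, A 28, D 35. Eliminate E.
Round 3: B 31, C 49, A 55, D 35. Eliminate B.
Round 4: C 80, A 55, D 35. Eliminate D.
Round 5: C 115, A 55. C has a majority.

C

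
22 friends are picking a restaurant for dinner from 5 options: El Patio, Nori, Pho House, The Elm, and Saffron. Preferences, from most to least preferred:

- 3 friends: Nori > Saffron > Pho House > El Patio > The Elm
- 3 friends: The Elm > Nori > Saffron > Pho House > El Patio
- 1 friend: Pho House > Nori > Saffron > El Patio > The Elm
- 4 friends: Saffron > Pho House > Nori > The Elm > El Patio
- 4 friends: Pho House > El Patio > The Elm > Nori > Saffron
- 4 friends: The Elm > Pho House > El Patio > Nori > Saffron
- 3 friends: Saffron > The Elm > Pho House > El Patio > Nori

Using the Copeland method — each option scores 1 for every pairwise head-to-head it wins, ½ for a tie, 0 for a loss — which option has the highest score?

El Patio: ties Nori; loses to Pho House, The Elm, and Saffron → score 0.5.
Nori: beats Saffron; ties El Patio; loses to Pho House and The Elm → score 1.5.
Pho House: beats El Patio, Nori, and The Elm; loses to Saffron → score 3.
The Elm: beats El Patio and Nori; ties Saffron; loses to Pho House → score 2.5.
Saffron: beats El Patio and Pho House; ties The Elm; loses to Nori → score 2.5.
Pho House has the best pairwise record.

Pho House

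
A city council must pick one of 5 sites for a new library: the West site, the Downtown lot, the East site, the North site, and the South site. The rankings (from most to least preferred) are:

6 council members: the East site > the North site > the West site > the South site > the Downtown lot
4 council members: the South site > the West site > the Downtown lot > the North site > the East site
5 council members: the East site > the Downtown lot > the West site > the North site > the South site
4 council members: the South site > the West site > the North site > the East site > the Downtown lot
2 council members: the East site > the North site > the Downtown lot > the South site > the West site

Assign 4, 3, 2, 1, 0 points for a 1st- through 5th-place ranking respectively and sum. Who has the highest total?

the East site

the West site: 6·2 + 4·3 + 5·2 + 4·3 + 2·0 = 46
the Downtown lot: 6·0 + 4·2 + 5·3 + 4·0 + 2·2 = 27
the East site: 6·4 + 4·0 + 5·4 + 4·1 + 2·4 = 56
the North site: 6·3 + 4·1 + 5·1 + 4·2 + 2·3 = 41
the South site: 6·1 + 4·4 + 5·0 + 4·4 + 2·1 = 40
the East site has the highest Borda score (56).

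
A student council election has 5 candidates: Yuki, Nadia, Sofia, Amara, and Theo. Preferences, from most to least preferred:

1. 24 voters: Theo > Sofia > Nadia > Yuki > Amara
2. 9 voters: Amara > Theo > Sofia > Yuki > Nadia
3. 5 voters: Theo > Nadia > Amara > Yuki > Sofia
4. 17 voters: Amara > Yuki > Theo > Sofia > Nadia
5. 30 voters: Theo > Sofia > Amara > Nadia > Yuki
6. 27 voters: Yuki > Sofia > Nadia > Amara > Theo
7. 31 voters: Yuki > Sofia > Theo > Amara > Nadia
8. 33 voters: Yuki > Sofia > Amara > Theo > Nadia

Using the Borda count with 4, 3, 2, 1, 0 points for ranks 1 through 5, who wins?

Yuki: 24·1 + 9·1 + 5·1 + 17·3 + 30·0 + 27·4 + 31·4 + 33·4 = 453
Nadia: 24·2 + 9·0 + 5·3 + 17·0 + 30·1 + 27·2 + 31·0 + 33·0 = 147
Sofia: 24·3 + 9·2 + 5·0 + 17·1 + 30·3 + 27·3 + 31·3 + 33·3 = 470
Amara: 24·0 + 9·4 + 5·2 + 17·4 + 30·2 + 27·1 + 31·1 + 33·2 = 298
Theo: 24·4 + 9·3 + 5·4 + 17·2 + 30·4 + 27·0 + 31·2 + 33·1 = 392
Sofia has the highest Borda score (470).

Sofia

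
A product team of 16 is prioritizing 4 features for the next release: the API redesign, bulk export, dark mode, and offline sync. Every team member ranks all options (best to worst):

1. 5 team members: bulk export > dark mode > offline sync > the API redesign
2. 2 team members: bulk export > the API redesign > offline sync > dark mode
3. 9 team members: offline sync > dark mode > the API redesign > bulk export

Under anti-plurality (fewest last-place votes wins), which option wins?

Last-place votes: the API redesign 5, bulk export 9, dark mode 2, offline sync 0.
offline sync is ranked last by the fewest voters, so offline sync wins.

offline sync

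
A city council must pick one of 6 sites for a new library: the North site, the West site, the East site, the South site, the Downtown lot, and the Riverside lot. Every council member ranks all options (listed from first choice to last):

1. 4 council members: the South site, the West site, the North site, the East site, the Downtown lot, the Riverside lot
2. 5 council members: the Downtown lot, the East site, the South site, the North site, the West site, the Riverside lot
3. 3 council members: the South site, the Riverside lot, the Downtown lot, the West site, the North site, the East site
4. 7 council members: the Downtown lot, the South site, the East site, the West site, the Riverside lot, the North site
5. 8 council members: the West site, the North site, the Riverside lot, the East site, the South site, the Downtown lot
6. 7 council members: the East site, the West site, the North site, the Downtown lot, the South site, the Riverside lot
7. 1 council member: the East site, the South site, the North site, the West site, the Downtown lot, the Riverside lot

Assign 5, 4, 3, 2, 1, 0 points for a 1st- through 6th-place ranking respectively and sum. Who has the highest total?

the West site

the North site: 4·3 + 5·2 + 3·1 + 7·0 + 8·4 + 7·3 + 1·3 = 81
the West site: 4·4 + 5·1 + 3·2 + 7·2 + 8·5 + 7·4 + 1·2 = 111
the East site: 4·2 + 5·4 + 3·0 + 7·3 + 8·2 + 7·5 + 1·5 = 105
the South site: 4·5 + 5·3 + 3·5 + 7·4 + 8·1 + 7·1 + 1·4 = 97
the Downtown lot: 4·1 + 5·5 + 3·3 + 7·5 + 8·0 + 7·2 + 1·1 = 88
the Riverside lot: 4·0 + 5·0 + 3·4 + 7·1 + 8·3 + 7·0 + 1·0 = 43
the West site has the highest Borda score (111).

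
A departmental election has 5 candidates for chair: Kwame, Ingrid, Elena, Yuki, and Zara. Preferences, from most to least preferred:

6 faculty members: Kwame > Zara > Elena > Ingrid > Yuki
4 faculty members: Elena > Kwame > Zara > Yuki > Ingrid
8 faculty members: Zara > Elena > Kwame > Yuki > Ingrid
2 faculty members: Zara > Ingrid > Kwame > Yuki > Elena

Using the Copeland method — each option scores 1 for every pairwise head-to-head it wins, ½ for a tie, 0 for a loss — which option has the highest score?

Zara

Kwame: beats Ingrid and Yuki; ties Zara; loses to Elena → score 2.5.
Ingrid: loses to Kwame, Elena, Yuki, and Zara → score 0.
Elena: beats Kwame, Ingrid, and Yuki; loses to Zara → score 3.
Yuki: beats Ingrid; loses to Kwame, Elena, and Zara → score 1.
Zara: beats Ingrid, Elena, and Yuki; ties Kwame → score 3.5.
Zara has the best pairwise record.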